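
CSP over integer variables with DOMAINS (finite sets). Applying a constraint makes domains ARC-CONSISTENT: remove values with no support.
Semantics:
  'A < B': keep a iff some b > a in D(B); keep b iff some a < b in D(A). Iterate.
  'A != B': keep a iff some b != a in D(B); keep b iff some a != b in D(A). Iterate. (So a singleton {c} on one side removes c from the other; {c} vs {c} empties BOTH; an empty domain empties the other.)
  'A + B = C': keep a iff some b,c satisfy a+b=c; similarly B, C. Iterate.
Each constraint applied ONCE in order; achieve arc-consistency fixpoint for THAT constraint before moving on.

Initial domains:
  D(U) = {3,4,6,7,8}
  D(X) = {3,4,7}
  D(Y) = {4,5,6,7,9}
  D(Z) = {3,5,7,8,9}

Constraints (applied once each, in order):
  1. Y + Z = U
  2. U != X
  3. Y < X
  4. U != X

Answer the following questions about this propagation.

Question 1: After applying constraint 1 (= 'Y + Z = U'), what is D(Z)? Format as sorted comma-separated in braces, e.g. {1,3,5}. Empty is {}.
Answer: {3}

Derivation:
Constraint 1 (Y + Z = U) on D(Y)={4,5,6,7,9} D(Z)={3,5,7,8,9} D(U)={3,4,6,7,8}: Y {4,5,6,7,9}->{4,5}; Z {3,5,7,8,9}->{3}; U {3,4,6,7,8}->{7,8}
So after constraint 1: D(Z) = {3}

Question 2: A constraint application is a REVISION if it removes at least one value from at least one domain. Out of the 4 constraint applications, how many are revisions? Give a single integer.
Constraint 1 (Y + Z = U) on D(Y)={4,5,6,7,9} D(Z)={3,5,7,8,9} D(U)={3,4,6,7,8}: Y {4,5,6,7,9}->{4,5}; Z {3,5,7,8,9}->{3}; U {3,4,6,7,8}->{7,8} => REVISION
Constraint 2 (U != X) on D(U)={7,8} D(X)={3,4,7}: no change => not a revision
Constraint 3 (Y < X) on D(Y)={4,5} D(X)={3,4,7}: X {3,4,7}->{7} => REVISION
Constraint 4 (U != X) on D(U)={7,8} D(X)={7}: U {7,8}->{8} => REVISION
Total revisions = 3

Answer: 3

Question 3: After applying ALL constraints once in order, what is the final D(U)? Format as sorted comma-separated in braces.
Constraint 1 (Y + Z = U) on D(Y)={4,5,6,7,9} D(Z)={3,5,7,8,9} D(U)={3,4,6,7,8}: Y {4,5,6,7,9}->{4,5}; Z {3,5,7,8,9}->{3}; U {3,4,6,7,8}->{7,8}
Constraint 2 (U != X) on D(U)={7,8} D(X)={3,4,7}: no change
Constraint 3 (Y < X) on D(Y)={4,5} D(X)={3,4,7}: X {3,4,7}->{7}
Constraint 4 (U != X) on D(U)={7,8} D(X)={7}: U {7,8}->{8}
So after all 4 constraints: D(U) = {8}

Answer: {8}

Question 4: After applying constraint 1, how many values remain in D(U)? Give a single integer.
Answer: 2

Derivation:
Constraint 1 (Y + Z = U) on D(Y)={4,5,6,7,9} D(Z)={3,5,7,8,9} D(U)={3,4,6,7,8}: Y {4,5,6,7,9}->{4,5}; Z {3,5,7,8,9}->{3}; U {3,4,6,7,8}->{7,8}
So after constraint 1: D(U)={7,8}, size = 2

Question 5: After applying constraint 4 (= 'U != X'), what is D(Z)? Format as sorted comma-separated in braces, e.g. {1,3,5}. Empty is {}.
Answer: {3}

Derivation:
Constraint 1 (Y + Z = U) on D(Y)={4,5,6,7,9} D(Z)={3,5,7,8,9} D(U)={3,4,6,7,8}: Y {4,5,6,7,9}->{4,5}; Z {3,5,7,8,9}->{3}; U {3,4,6,7,8}->{7,8}
Constraint 2 (U != X) on D(U)={7,8} D(X)={3,4,7}: no change
Constraint 3 (Y < X) on D(Y)={4,5} D(X)={3,4,7}: X {3,4,7}->{7}
Constraint 4 (U != X) on D(U)={7,8} D(X)={7}: U {7,8}->{8}
So after constraint 4: D(Z) = {3}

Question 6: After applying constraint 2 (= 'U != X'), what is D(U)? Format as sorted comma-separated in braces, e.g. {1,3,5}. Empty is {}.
Constraint 1 (Y + Z = U) on D(Y)={4,5,6,7,9} D(Z)={3,5,7,8,9} D(U)={3,4,6,7,8}: Y {4,5,6,7,9}->{4,5}; Z {3,5,7,8,9}->{3}; U {3,4,6,7,8}->{7,8}
Constraint 2 (U != X) on D(U)={7,8} D(X)={3,4,7}: no change
So after constraint 2: D(U) = {7,8}

Answer: {7,8}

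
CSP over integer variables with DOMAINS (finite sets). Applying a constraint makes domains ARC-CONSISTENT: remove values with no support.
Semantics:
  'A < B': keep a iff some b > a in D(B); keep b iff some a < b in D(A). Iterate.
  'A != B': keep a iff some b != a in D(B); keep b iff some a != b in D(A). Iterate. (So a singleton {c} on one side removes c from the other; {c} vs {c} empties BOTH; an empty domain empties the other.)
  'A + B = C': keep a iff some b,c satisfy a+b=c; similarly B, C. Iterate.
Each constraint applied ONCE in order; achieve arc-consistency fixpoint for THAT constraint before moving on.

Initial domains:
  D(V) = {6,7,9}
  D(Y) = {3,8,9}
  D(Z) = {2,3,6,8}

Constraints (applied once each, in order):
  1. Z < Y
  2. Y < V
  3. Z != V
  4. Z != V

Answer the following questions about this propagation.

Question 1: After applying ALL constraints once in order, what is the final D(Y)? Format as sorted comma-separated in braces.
Answer: {3,8}

Derivation:
Constraint 1 (Z < Y) on D(Z)={2,3,6,8} D(Y)={3,8,9}: no change
Constraint 2 (Y < V) on D(Y)={3,8,9} D(V)={6,7,9}: Y {3,8,9}->{3,8}
Constraint 3 (Z != V) on D(Z)={2,3,6,8} D(V)={6,7,9}: no change
Constraint 4 (Z != V) on D(Z)={2,3,6,8} D(V)={6,7,9}: no change
So after all 4 constraints: D(Y) = {3,8}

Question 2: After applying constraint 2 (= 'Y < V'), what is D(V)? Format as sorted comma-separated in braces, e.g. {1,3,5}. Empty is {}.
Constraint 1 (Z < Y) on D(Z)={2,3,6,8} D(Y)={3,8,9}: no change
Constraint 2 (Y < V) on D(Y)={3,8,9} D(V)={6,7,9}: Y {3,8,9}->{3,8}
So after constraint 2: D(V) = {6,7,9}

Answer: {6,7,9}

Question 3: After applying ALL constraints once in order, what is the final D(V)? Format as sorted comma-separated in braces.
Answer: {6,7,9}

Derivation:
Constraint 1 (Z < Y) on D(Z)={2,3,6,8} D(Y)={3,8,9}: no change
Constraint 2 (Y < V) on D(Y)={3,8,9} D(V)={6,7,9}: Y {3,8,9}->{3,8}
Constraint 3 (Z != V) on D(Z)={2,3,6,8} D(V)={6,7,9}: no change
Constraint 4 (Z != V) on D(Z)={2,3,6,8} D(V)={6,7,9}: no change
So after all 4 constraints: D(V) = {6,7,9}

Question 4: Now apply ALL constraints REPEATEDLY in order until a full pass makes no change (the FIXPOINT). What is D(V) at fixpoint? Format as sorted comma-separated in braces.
Answer: {6,7,9}

Derivation:
pass 0 (initial): D(V)={6,7,9}
pass 1: Y {3,8,9}->{3,8}
pass 2: Z {2,3,6,8}->{2,3,6}
pass 3: no change
Fixpoint after 3 passes: D(V) = {6,7,9}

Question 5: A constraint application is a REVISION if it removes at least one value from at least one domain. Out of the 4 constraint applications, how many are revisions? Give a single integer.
Constraint 1 (Z < Y) on D(Z)={2,3,6,8} D(Y)={3,8,9}: no change => not a revision
Constraint 2 (Y < V) on D(Y)={3,8,9} D(V)={6,7,9}: Y {3,8,9}->{3,8} => REVISION
Constraint 3 (Z != V) on D(Z)={2,3,6,8} D(V)={6,7,9}: no change => not a revision
Constraint 4 (Z != V) on D(Z)={2,3,6,8} D(V)={6,7,9}: no change => not a revision
Total revisions = 1

Answer: 1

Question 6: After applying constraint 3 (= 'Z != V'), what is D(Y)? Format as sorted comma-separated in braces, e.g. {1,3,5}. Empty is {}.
Answer: {3,8}

Derivation:
Constraint 1 (Z < Y) on D(Z)={2,3,6,8} D(Y)={3,8,9}: no change
Constraint 2 (Y < V) on D(Y)={3,8,9} D(V)={6,7,9}: Y {3,8,9}->{3,8}
Constraint 3 (Z != V) on D(Z)={2,3,6,8} D(V)={6,7,9}: no change
So after constraint 3: D(Y) = {3,8}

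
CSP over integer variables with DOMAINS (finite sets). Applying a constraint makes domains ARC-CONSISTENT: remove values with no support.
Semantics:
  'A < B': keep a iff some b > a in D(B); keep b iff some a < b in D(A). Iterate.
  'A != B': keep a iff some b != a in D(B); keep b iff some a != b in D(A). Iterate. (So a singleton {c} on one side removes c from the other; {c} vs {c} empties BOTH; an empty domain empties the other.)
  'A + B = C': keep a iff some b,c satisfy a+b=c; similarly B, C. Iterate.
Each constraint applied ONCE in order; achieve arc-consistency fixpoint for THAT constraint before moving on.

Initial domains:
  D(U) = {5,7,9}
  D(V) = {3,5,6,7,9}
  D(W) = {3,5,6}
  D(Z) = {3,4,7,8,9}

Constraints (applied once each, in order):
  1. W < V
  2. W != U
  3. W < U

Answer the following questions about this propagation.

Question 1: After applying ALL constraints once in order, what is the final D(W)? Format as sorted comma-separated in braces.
Answer: {3,5,6}

Derivation:
Constraint 1 (W < V) on D(W)={3,5,6} D(V)={3,5,6,7,9}: V {3,5,6,7,9}->{5,6,7,9}
Constraint 2 (W != U) on D(W)={3,5,6} D(U)={5,7,9}: no change
Constraint 3 (W < U) on D(W)={3,5,6} D(U)={5,7,9}: no change
So after all 3 constraints: D(W) = {3,5,6}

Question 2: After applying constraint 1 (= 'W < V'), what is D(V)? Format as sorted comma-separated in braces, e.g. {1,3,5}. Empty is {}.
Constraint 1 (W < V) on D(W)={3,5,6} D(V)={3,5,6,7,9}: V {3,5,6,7,9}->{5,6,7,9}
So after constraint 1: D(V) = {5,6,7,9}

Answer: {5,6,7,9}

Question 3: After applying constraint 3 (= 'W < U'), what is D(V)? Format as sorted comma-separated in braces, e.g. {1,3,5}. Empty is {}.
Answer: {5,6,7,9}

Derivation:
Constraint 1 (W < V) on D(W)={3,5,6} D(V)={3,5,6,7,9}: V {3,5,6,7,9}->{5,6,7,9}
Constraint 2 (W != U) on D(W)={3,5,6} D(U)={5,7,9}: no change
Constraint 3 (W < U) on D(W)={3,5,6} D(U)={5,7,9}: no change
So after constraint 3: D(V) = {5,6,7,9}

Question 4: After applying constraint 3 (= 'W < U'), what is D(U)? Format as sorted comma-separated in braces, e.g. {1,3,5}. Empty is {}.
Constraint 1 (W < V) on D(W)={3,5,6} D(V)={3,5,6,7,9}: V {3,5,6,7,9}->{5,6,7,9}
Constraint 2 (W != U) on D(W)={3,5,6} D(U)={5,7,9}: no change
Constraint 3 (W < U) on D(W)={3,5,6} D(U)={5,7,9}: no change
So after constraint 3: D(U) = {5,7,9}

Answer: {5,7,9}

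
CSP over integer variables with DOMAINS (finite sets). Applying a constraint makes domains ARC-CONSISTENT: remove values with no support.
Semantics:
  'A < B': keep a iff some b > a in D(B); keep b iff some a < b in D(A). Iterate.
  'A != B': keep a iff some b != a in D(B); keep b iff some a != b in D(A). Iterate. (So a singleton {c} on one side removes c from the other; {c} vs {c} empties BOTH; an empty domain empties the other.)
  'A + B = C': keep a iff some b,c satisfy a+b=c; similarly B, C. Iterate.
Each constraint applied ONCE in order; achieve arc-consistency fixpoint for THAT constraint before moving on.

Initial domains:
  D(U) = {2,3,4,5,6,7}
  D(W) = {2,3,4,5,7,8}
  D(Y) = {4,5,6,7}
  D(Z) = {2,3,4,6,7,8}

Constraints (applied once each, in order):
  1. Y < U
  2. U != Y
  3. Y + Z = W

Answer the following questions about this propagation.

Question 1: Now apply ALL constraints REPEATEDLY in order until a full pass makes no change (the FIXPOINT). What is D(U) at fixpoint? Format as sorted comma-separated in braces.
Answer: {5,6,7}

Derivation:
pass 0 (initial): D(U)={2,3,4,5,6,7}
pass 1: U {2,3,4,5,6,7}->{5,6,7}; W {2,3,4,5,7,8}->{7,8}; Y {4,5,6,7}->{4,5,6}; Z {2,3,4,6,7,8}->{2,3,4}
pass 2: no change
Fixpoint after 2 passes: D(U) = {5,6,7}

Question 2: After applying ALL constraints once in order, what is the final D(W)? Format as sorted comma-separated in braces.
Constraint 1 (Y < U) on D(Y)={4,5,6,7} D(U)={2,3,4,5,6,7}: Y {4,5,6,7}->{4,5,6}; U {2,3,4,5,6,7}->{5,6,7}
Constraint 2 (U != Y) on D(U)={5,6,7} D(Y)={4,5,6}: no change
Constraint 3 (Y + Z = W) on D(Y)={4,5,6} D(Z)={2,3,4,6,7,8} D(W)={2,3,4,5,7,8}: Z {2,3,4,6,7,8}->{2,3,4}; W {2,3,4,5,7,8}->{7,8}
So after all 3 constraints: D(W) = {7,8}

Answer: {7,8}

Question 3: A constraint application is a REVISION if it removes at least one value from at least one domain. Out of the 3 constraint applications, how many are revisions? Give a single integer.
Constraint 1 (Y < U) on D(Y)={4,5,6,7} D(U)={2,3,4,5,6,7}: Y {4,5,6,7}->{4,5,6}; U {2,3,4,5,6,7}->{5,6,7} => REVISION
Constraint 2 (U != Y) on D(U)={5,6,7} D(Y)={4,5,6}: no change => not a revision
Constraint 3 (Y + Z = W) on D(Y)={4,5,6} D(Z)={2,3,4,6,7,8} D(W)={2,3,4,5,7,8}: Z {2,3,4,6,7,8}->{2,3,4}; W {2,3,4,5,7,8}->{7,8} => REVISION
Total revisions = 2

Answer: 2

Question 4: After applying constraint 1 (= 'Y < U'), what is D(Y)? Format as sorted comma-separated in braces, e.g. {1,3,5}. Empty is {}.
Constraint 1 (Y < U) on D(Y)={4,5,6,7} D(U)={2,3,4,5,6,7}: Y {4,5,6,7}->{4,5,6}; U {2,3,4,5,6,7}->{5,6,7}
So after constraint 1: D(Y) = {4,5,6}

Answer: {4,5,6}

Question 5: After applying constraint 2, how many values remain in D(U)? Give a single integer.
Constraint 1 (Y < U) on D(Y)={4,5,6,7} D(U)={2,3,4,5,6,7}: Y {4,5,6,7}->{4,5,6}; U {2,3,4,5,6,7}->{5,6,7}
Constraint 2 (U != Y) on D(U)={5,6,7} D(Y)={4,5,6}: no change
So after constraint 2: D(U)={5,6,7}, size = 3

Answer: 3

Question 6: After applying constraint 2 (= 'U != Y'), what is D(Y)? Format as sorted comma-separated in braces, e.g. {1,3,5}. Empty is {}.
Constraint 1 (Y < U) on D(Y)={4,5,6,7} D(U)={2,3,4,5,6,7}: Y {4,5,6,7}->{4,5,6}; U {2,3,4,5,6,7}->{5,6,7}
Constraint 2 (U != Y) on D(U)={5,6,7} D(Y)={4,5,6}: no change
So after constraint 2: D(Y) = {4,5,6}

Answer: {4,5,6}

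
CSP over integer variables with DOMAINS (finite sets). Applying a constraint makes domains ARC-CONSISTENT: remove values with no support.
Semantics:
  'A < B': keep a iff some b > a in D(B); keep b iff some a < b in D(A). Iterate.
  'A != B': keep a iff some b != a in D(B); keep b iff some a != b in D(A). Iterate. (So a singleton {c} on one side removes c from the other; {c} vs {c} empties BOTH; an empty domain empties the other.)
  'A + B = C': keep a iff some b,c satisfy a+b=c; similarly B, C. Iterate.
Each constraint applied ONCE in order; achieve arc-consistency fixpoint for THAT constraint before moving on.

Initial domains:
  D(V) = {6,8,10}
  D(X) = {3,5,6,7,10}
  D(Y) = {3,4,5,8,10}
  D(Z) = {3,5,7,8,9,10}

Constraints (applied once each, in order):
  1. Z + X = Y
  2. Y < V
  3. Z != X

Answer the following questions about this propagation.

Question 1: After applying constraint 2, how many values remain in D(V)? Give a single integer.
Answer: 1

Derivation:
Constraint 1 (Z + X = Y) on D(Z)={3,5,7,8,9,10} D(X)={3,5,6,7,10} D(Y)={3,4,5,8,10}: Z {3,5,7,8,9,10}->{3,5,7}; X {3,5,6,7,10}->{3,5,7}; Y {3,4,5,8,10}->{8,10}
Constraint 2 (Y < V) on D(Y)={8,10} D(V)={6,8,10}: Y {8,10}->{8}; V {6,8,10}->{10}
So after constraint 2: D(V)={10}, size = 1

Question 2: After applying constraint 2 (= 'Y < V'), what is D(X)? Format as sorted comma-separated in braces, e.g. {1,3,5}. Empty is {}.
Constraint 1 (Z + X = Y) on D(Z)={3,5,7,8,9,10} D(X)={3,5,6,7,10} D(Y)={3,4,5,8,10}: Z {3,5,7,8,9,10}->{3,5,7}; X {3,5,6,7,10}->{3,5,7}; Y {3,4,5,8,10}->{8,10}
Constraint 2 (Y < V) on D(Y)={8,10} D(V)={6,8,10}: Y {8,10}->{8}; V {6,8,10}->{10}
So after constraint 2: D(X) = {3,5,7}

Answer: {3,5,7}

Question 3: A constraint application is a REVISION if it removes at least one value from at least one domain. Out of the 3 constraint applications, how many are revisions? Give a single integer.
Answer: 2

Derivation:
Constraint 1 (Z + X = Y) on D(Z)={3,5,7,8,9,10} D(X)={3,5,6,7,10} D(Y)={3,4,5,8,10}: Z {3,5,7,8,9,10}->{3,5,7}; X {3,5,6,7,10}->{3,5,7}; Y {3,4,5,8,10}->{8,10} => REVISION
Constraint 2 (Y < V) on D(Y)={8,10} D(V)={6,8,10}: Y {8,10}->{8}; V {6,8,10}->{10} => REVISION
Constraint 3 (Z != X) on D(Z)={3,5,7} D(X)={3,5,7}: no change => not a revision
Total revisions = 2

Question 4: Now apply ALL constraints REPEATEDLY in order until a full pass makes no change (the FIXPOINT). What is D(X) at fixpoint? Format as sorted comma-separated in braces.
Answer: {3,5}

Derivation:
pass 0 (initial): D(X)={3,5,6,7,10}
pass 1: V {6,8,10}->{10}; X {3,5,6,7,10}->{3,5,7}; Y {3,4,5,8,10}->{8}; Z {3,5,7,8,9,10}->{3,5,7}
pass 2: X {3,5,7}->{3,5}; Z {3,5,7}->{3,5}
pass 3: no change
Fixpoint after 3 passes: D(X) = {3,5}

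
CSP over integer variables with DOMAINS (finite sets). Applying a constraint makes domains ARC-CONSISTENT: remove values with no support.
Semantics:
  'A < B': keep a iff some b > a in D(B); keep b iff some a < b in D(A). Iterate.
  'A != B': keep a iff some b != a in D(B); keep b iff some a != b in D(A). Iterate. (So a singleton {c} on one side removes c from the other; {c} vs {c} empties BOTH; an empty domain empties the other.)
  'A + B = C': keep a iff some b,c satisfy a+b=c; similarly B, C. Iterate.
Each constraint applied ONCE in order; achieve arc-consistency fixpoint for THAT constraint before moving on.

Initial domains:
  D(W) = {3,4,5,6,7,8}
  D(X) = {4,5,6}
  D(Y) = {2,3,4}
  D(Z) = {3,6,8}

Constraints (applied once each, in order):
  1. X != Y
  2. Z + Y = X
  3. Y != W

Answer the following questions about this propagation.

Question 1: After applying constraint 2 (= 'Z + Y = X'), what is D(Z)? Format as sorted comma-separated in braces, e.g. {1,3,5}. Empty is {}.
Answer: {3}

Derivation:
Constraint 1 (X != Y) on D(X)={4,5,6} D(Y)={2,3,4}: no change
Constraint 2 (Z + Y = X) on D(Z)={3,6,8} D(Y)={2,3,4} D(X)={4,5,6}: Z {3,6,8}->{3}; Y {2,3,4}->{2,3}; X {4,5,6}->{5,6}
So after constraint 2: D(Z) = {3}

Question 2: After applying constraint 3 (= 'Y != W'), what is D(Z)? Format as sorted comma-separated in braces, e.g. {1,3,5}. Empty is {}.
Constraint 1 (X != Y) on D(X)={4,5,6} D(Y)={2,3,4}: no change
Constraint 2 (Z + Y = X) on D(Z)={3,6,8} D(Y)={2,3,4} D(X)={4,5,6}: Z {3,6,8}->{3}; Y {2,3,4}->{2,3}; X {4,5,6}->{5,6}
Constraint 3 (Y != W) on D(Y)={2,3} D(W)={3,4,5,6,7,8}: no change
So after constraint 3: D(Z) = {3}

Answer: {3}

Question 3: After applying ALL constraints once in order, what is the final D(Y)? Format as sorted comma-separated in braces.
Constraint 1 (X != Y) on D(X)={4,5,6} D(Y)={2,3,4}: no change
Constraint 2 (Z + Y = X) on D(Z)={3,6,8} D(Y)={2,3,4} D(X)={4,5,6}: Z {3,6,8}->{3}; Y {2,3,4}->{2,3}; X {4,5,6}->{5,6}
Constraint 3 (Y != W) on D(Y)={2,3} D(W)={3,4,5,6,7,8}: no change
So after all 3 constraints: D(Y) = {2,3}

Answer: {2,3}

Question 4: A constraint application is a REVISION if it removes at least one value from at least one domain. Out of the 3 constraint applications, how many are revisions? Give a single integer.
Constraint 1 (X != Y) on D(X)={4,5,6} D(Y)={2,3,4}: no change => not a revision
Constraint 2 (Z + Y = X) on D(Z)={3,6,8} D(Y)={2,3,4} D(X)={4,5,6}: Z {3,6,8}->{3}; Y {2,3,4}->{2,3}; X {4,5,6}->{5,6} => REVISION
Constraint 3 (Y != W) on D(Y)={2,3} D(W)={3,4,5,6,7,8}: no change => not a revision
Total revisions = 1

Answer: 1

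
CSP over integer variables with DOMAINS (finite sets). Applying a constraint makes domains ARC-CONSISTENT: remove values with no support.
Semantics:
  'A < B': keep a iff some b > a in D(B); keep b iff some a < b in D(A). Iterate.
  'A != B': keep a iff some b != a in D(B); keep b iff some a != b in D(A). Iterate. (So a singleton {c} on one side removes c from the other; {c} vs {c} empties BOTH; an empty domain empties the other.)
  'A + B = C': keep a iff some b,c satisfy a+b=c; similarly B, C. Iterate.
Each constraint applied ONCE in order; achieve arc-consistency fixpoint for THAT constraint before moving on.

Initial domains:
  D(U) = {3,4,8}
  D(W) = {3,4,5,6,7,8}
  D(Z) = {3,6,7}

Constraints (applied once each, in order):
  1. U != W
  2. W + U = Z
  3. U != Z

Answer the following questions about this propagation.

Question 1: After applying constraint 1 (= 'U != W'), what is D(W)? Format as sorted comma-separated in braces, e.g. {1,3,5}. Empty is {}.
Answer: {3,4,5,6,7,8}

Derivation:
Constraint 1 (U != W) on D(U)={3,4,8} D(W)={3,4,5,6,7,8}: no change
So after constraint 1: D(W) = {3,4,5,6,7,8}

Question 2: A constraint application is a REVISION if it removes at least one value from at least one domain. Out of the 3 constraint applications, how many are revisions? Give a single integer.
Constraint 1 (U != W) on D(U)={3,4,8} D(W)={3,4,5,6,7,8}: no change => not a revision
Constraint 2 (W + U = Z) on D(W)={3,4,5,6,7,8} D(U)={3,4,8} D(Z)={3,6,7}: W {3,4,5,6,7,8}->{3,4}; U {3,4,8}->{3,4}; Z {3,6,7}->{6,7} => REVISION
Constraint 3 (U != Z) on D(U)={3,4} D(Z)={6,7}: no change => not a revision
Total revisions = 1

Answer: 1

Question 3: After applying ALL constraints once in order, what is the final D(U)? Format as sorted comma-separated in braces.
Constraint 1 (U != W) on D(U)={3,4,8} D(W)={3,4,5,6,7,8}: no change
Constraint 2 (W + U = Z) on D(W)={3,4,5,6,7,8} D(U)={3,4,8} D(Z)={3,6,7}: W {3,4,5,6,7,8}->{3,4}; U {3,4,8}->{3,4}; Z {3,6,7}->{6,7}
Constraint 3 (U != Z) on D(U)={3,4} D(Z)={6,7}: no change
So after all 3 constraints: D(U) = {3,4}

Answer: {3,4}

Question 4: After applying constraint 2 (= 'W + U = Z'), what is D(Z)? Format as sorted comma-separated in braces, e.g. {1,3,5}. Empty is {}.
Answer: {6,7}

Derivation:
Constraint 1 (U != W) on D(U)={3,4,8} D(W)={3,4,5,6,7,8}: no change
Constraint 2 (W + U = Z) on D(W)={3,4,5,6,7,8} D(U)={3,4,8} D(Z)={3,6,7}: W {3,4,5,6,7,8}->{3,4}; U {3,4,8}->{3,4}; Z {3,6,7}->{6,7}
So after constraint 2: D(Z) = {6,7}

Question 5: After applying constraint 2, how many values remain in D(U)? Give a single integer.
Constraint 1 (U != W) on D(U)={3,4,8} D(W)={3,4,5,6,7,8}: no change
Constraint 2 (W + U = Z) on D(W)={3,4,5,6,7,8} D(U)={3,4,8} D(Z)={3,6,7}: W {3,4,5,6,7,8}->{3,4}; U {3,4,8}->{3,4}; Z {3,6,7}->{6,7}
So after constraint 2: D(U)={3,4}, size = 2

Answer: 2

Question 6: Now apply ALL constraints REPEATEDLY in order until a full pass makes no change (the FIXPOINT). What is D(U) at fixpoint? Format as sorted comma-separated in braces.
Answer: {3,4}

Derivation:
pass 0 (initial): D(U)={3,4,8}
pass 1: U {3,4,8}->{3,4}; W {3,4,5,6,7,8}->{3,4}; Z {3,6,7}->{6,7}
pass 2: no change
Fixpoint after 2 passes: D(U) = {3,4}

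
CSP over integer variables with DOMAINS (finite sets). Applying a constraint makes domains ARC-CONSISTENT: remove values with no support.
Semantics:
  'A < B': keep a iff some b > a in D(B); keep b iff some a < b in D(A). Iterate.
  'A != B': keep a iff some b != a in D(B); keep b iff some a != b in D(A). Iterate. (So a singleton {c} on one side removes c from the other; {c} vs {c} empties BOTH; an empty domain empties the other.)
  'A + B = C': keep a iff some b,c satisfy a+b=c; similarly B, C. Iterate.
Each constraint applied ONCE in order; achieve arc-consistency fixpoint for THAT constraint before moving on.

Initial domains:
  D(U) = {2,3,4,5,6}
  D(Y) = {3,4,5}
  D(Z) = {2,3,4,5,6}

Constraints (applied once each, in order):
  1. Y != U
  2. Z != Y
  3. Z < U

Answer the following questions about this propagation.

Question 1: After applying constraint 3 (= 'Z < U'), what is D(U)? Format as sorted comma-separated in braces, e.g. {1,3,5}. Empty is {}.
Answer: {3,4,5,6}

Derivation:
Constraint 1 (Y != U) on D(Y)={3,4,5} D(U)={2,3,4,5,6}: no change
Constraint 2 (Z != Y) on D(Z)={2,3,4,5,6} D(Y)={3,4,5}: no change
Constraint 3 (Z < U) on D(Z)={2,3,4,5,6} D(U)={2,3,4,5,6}: Z {2,3,4,5,6}->{2,3,4,5}; U {2,3,4,5,6}->{3,4,5,6}
So after constraint 3: D(U) = {3,4,5,6}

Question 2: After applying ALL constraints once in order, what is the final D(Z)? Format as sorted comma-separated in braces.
Constraint 1 (Y != U) on D(Y)={3,4,5} D(U)={2,3,4,5,6}: no change
Constraint 2 (Z != Y) on D(Z)={2,3,4,5,6} D(Y)={3,4,5}: no change
Constraint 3 (Z < U) on D(Z)={2,3,4,5,6} D(U)={2,3,4,5,6}: Z {2,3,4,5,6}->{2,3,4,5}; U {2,3,4,5,6}->{3,4,5,6}
So after all 3 constraints: D(Z) = {2,3,4,5}

Answer: {2,3,4,5}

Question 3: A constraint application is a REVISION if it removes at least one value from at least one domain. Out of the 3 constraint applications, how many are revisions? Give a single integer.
Answer: 1

Derivation:
Constraint 1 (Y != U) on D(Y)={3,4,5} D(U)={2,3,4,5,6}: no change => not a revision
Constraint 2 (Z != Y) on D(Z)={2,3,4,5,6} D(Y)={3,4,5}: no change => not a revision
Constraint 3 (Z < U) on D(Z)={2,3,4,5,6} D(U)={2,3,4,5,6}: Z {2,3,4,5,6}->{2,3,4,5}; U {2,3,4,5,6}->{3,4,5,6} => REVISION
Total revisions = 1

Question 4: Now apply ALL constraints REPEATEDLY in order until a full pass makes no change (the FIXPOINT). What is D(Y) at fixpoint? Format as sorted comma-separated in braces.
pass 0 (initial): D(Y)={3,4,5}
pass 1: U {2,3,4,5,6}->{3,4,5,6}; Z {2,3,4,5,6}->{2,3,4,5}
pass 2: no change
Fixpoint after 2 passes: D(Y) = {3,4,5}

Answer: {3,4,5}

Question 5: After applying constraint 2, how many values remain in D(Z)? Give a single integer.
Answer: 5

Derivation:
Constraint 1 (Y != U) on D(Y)={3,4,5} D(U)={2,3,4,5,6}: no change
Constraint 2 (Z != Y) on D(Z)={2,3,4,5,6} D(Y)={3,4,5}: no change
So after constraint 2: D(Z)={2,3,4,5,6}, size = 5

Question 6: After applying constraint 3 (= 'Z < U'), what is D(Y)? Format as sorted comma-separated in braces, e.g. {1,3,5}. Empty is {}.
Answer: {3,4,5}

Derivation:
Constraint 1 (Y != U) on D(Y)={3,4,5} D(U)={2,3,4,5,6}: no change
Constraint 2 (Z != Y) on D(Z)={2,3,4,5,6} D(Y)={3,4,5}: no change
Constraint 3 (Z < U) on D(Z)={2,3,4,5,6} D(U)={2,3,4,5,6}: Z {2,3,4,5,6}->{2,3,4,5}; U {2,3,4,5,6}->{3,4,5,6}
So after constraint 3: D(Y) = {3,4,5}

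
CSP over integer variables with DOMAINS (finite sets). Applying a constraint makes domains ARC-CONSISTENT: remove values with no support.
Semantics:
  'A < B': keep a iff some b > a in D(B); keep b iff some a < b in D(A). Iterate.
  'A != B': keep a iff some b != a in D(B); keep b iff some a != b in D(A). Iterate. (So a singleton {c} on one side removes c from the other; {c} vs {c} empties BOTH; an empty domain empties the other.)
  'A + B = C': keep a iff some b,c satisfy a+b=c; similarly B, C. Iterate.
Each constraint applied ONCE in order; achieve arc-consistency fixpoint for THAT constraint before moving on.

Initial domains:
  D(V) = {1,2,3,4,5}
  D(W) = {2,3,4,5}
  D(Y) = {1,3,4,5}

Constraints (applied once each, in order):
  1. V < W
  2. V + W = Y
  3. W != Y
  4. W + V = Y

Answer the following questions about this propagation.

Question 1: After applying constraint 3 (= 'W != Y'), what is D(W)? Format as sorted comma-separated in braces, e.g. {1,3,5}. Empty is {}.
Constraint 1 (V < W) on D(V)={1,2,3,4,5} D(W)={2,3,4,5}: V {1,2,3,4,5}->{1,2,3,4}
Constraint 2 (V + W = Y) on D(V)={1,2,3,4} D(W)={2,3,4,5} D(Y)={1,3,4,5}: V {1,2,3,4}->{1,2,3}; W {2,3,4,5}->{2,3,4}; Y {1,3,4,5}->{3,4,5}
Constraint 3 (W != Y) on D(W)={2,3,4} D(Y)={3,4,5}: no change
So after constraint 3: D(W) = {2,3,4}

Answer: {2,3,4}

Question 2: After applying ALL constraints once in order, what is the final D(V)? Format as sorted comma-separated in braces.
Answer: {1,2,3}

Derivation:
Constraint 1 (V < W) on D(V)={1,2,3,4,5} D(W)={2,3,4,5}: V {1,2,3,4,5}->{1,2,3,4}
Constraint 2 (V + W = Y) on D(V)={1,2,3,4} D(W)={2,3,4,5} D(Y)={1,3,4,5}: V {1,2,3,4}->{1,2,3}; W {2,3,4,5}->{2,3,4}; Y {1,3,4,5}->{3,4,5}
Constraint 3 (W != Y) on D(W)={2,3,4} D(Y)={3,4,5}: no change
Constraint 4 (W + V = Y) on D(W)={2,3,4} D(V)={1,2,3} D(Y)={3,4,5}: no change
So after all 4 constraints: D(V) = {1,2,3}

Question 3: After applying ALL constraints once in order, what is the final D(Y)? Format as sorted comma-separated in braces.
Answer: {3,4,5}

Derivation:
Constraint 1 (V < W) on D(V)={1,2,3,4,5} D(W)={2,3,4,5}: V {1,2,3,4,5}->{1,2,3,4}
Constraint 2 (V + W = Y) on D(V)={1,2,3,4} D(W)={2,3,4,5} D(Y)={1,3,4,5}: V {1,2,3,4}->{1,2,3}; W {2,3,4,5}->{2,3,4}; Y {1,3,4,5}->{3,4,5}
Constraint 3 (W != Y) on D(W)={2,3,4} D(Y)={3,4,5}: no change
Constraint 4 (W + V = Y) on D(W)={2,3,4} D(V)={1,2,3} D(Y)={3,4,5}: no change
So after all 4 constraints: D(Y) = {3,4,5}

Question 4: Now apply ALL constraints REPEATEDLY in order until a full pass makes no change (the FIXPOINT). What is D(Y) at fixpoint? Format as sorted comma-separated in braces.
Answer: {3,4,5}

Derivation:
pass 0 (initial): D(Y)={1,3,4,5}
pass 1: V {1,2,3,4,5}->{1,2,3}; W {2,3,4,5}->{2,3,4}; Y {1,3,4,5}->{3,4,5}
pass 2: no change
Fixpoint after 2 passes: D(Y) = {3,4,5}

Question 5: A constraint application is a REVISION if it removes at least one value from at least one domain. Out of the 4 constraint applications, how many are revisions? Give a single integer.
Constraint 1 (V < W) on D(V)={1,2,3,4,5} D(W)={2,3,4,5}: V {1,2,3,4,5}->{1,2,3,4} => REVISION
Constraint 2 (V + W = Y) on D(V)={1,2,3,4} D(W)={2,3,4,5} D(Y)={1,3,4,5}: V {1,2,3,4}->{1,2,3}; W {2,3,4,5}->{2,3,4}; Y {1,3,4,5}->{3,4,5} => REVISION
Constraint 3 (W != Y) on D(W)={2,3,4} D(Y)={3,4,5}: no change => not a revision
Constraint 4 (W + V = Y) on D(W)={2,3,4} D(V)={1,2,3} D(Y)={3,4,5}: no change => not a revision
Total revisions = 2

Answer: 2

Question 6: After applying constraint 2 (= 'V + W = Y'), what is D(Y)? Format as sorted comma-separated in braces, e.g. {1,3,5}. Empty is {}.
Constraint 1 (V < W) on D(V)={1,2,3,4,5} D(W)={2,3,4,5}: V {1,2,3,4,5}->{1,2,3,4}
Constraint 2 (V + W = Y) on D(V)={1,2,3,4} D(W)={2,3,4,5} D(Y)={1,3,4,5}: V {1,2,3,4}->{1,2,3}; W {2,3,4,5}->{2,3,4}; Y {1,3,4,5}->{3,4,5}
So after constraint 2: D(Y) = {3,4,5}

Answer: {3,4,5}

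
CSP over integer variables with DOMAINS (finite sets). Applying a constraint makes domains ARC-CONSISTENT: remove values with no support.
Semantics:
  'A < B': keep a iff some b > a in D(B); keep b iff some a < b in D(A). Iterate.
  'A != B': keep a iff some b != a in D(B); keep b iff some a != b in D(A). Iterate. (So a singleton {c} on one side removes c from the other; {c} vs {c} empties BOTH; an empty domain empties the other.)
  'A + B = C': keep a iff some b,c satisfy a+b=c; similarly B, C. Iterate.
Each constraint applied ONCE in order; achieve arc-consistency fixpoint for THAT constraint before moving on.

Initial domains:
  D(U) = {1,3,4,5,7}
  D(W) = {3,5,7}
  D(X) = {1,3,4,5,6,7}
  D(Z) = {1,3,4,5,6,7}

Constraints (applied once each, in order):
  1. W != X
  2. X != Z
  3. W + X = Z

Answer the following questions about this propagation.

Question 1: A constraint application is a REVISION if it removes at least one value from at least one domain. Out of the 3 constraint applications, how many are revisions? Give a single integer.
Constraint 1 (W != X) on D(W)={3,5,7} D(X)={1,3,4,5,6,7}: no change => not a revision
Constraint 2 (X != Z) on D(X)={1,3,4,5,6,7} D(Z)={1,3,4,5,6,7}: no change => not a revision
Constraint 3 (W + X = Z) on D(W)={3,5,7} D(X)={1,3,4,5,6,7} D(Z)={1,3,4,5,6,7}: W {3,5,7}->{3,5}; X {1,3,4,5,6,7}->{1,3,4}; Z {1,3,4,5,6,7}->{4,6,7} => REVISION
Total revisions = 1

Answer: 1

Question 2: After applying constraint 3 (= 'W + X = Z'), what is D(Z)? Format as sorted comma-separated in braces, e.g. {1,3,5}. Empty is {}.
Answer: {4,6,7}

Derivation:
Constraint 1 (W != X) on D(W)={3,5,7} D(X)={1,3,4,5,6,7}: no change
Constraint 2 (X != Z) on D(X)={1,3,4,5,6,7} D(Z)={1,3,4,5,6,7}: no change
Constraint 3 (W + X = Z) on D(W)={3,5,7} D(X)={1,3,4,5,6,7} D(Z)={1,3,4,5,6,7}: W {3,5,7}->{3,5}; X {1,3,4,5,6,7}->{1,3,4}; Z {1,3,4,5,6,7}->{4,6,7}
So after constraint 3: D(Z) = {4,6,7}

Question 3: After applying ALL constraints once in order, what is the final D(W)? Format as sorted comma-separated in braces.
Answer: {3,5}

Derivation:
Constraint 1 (W != X) on D(W)={3,5,7} D(X)={1,3,4,5,6,7}: no change
Constraint 2 (X != Z) on D(X)={1,3,4,5,6,7} D(Z)={1,3,4,5,6,7}: no change
Constraint 3 (W + X = Z) on D(W)={3,5,7} D(X)={1,3,4,5,6,7} D(Z)={1,3,4,5,6,7}: W {3,5,7}->{3,5}; X {1,3,4,5,6,7}->{1,3,4}; Z {1,3,4,5,6,7}->{4,6,7}
So after all 3 constraints: D(W) = {3,5}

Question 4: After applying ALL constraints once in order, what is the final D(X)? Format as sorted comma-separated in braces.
Constraint 1 (W != X) on D(W)={3,5,7} D(X)={1,3,4,5,6,7}: no change
Constraint 2 (X != Z) on D(X)={1,3,4,5,6,7} D(Z)={1,3,4,5,6,7}: no change
Constraint 3 (W + X = Z) on D(W)={3,5,7} D(X)={1,3,4,5,6,7} D(Z)={1,3,4,5,6,7}: W {3,5,7}->{3,5}; X {1,3,4,5,6,7}->{1,3,4}; Z {1,3,4,5,6,7}->{4,6,7}
So after all 3 constraints: D(X) = {1,3,4}

Answer: {1,3,4}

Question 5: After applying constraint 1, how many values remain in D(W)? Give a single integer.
Constraint 1 (W != X) on D(W)={3,5,7} D(X)={1,3,4,5,6,7}: no change
So after constraint 1: D(W)={3,5,7}, size = 3

Answer: 3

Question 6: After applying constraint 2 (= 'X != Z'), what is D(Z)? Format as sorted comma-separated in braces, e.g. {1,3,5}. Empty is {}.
Constraint 1 (W != X) on D(W)={3,5,7} D(X)={1,3,4,5,6,7}: no change
Constraint 2 (X != Z) on D(X)={1,3,4,5,6,7} D(Z)={1,3,4,5,6,7}: no change
So after constraint 2: D(Z) = {1,3,4,5,6,7}

Answer: {1,3,4,5,6,7}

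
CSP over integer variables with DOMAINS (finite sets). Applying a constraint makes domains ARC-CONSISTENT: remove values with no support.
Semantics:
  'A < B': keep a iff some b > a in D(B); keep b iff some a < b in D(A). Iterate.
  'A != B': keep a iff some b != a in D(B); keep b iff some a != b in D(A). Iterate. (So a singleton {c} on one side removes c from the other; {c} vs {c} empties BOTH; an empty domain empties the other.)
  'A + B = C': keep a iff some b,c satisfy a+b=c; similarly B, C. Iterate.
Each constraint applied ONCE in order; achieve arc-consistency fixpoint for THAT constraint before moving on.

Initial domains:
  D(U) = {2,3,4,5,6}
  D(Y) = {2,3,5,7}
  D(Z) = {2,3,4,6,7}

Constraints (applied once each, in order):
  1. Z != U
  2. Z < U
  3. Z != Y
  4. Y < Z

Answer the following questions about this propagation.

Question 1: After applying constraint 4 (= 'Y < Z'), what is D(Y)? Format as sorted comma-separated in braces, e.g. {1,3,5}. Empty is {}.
Constraint 1 (Z != U) on D(Z)={2,3,4,6,7} D(U)={2,3,4,5,6}: no change
Constraint 2 (Z < U) on D(Z)={2,3,4,6,7} D(U)={2,3,4,5,6}: Z {2,3,4,6,7}->{2,3,4}; U {2,3,4,5,6}->{3,4,5,6}
Constraint 3 (Z != Y) on D(Z)={2,3,4} D(Y)={2,3,5,7}: no change
Constraint 4 (Y < Z) on D(Y)={2,3,5,7} D(Z)={2,3,4}: Y {2,3,5,7}->{2,3}; Z {2,3,4}->{3,4}
So after constraint 4: D(Y) = {2,3}

Answer: {2,3}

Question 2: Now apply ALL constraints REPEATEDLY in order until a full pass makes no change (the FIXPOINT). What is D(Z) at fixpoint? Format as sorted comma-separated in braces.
Answer: {3,4}

Derivation:
pass 0 (initial): D(Z)={2,3,4,6,7}
pass 1: U {2,3,4,5,6}->{3,4,5,6}; Y {2,3,5,7}->{2,3}; Z {2,3,4,6,7}->{3,4}
pass 2: U {3,4,5,6}->{4,5,6}
pass 3: no change
Fixpoint after 3 passes: D(Z) = {3,4}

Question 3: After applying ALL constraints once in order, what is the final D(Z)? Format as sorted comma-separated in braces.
Answer: {3,4}

Derivation:
Constraint 1 (Z != U) on D(Z)={2,3,4,6,7} D(U)={2,3,4,5,6}: no change
Constraint 2 (Z < U) on D(Z)={2,3,4,6,7} D(U)={2,3,4,5,6}: Z {2,3,4,6,7}->{2,3,4}; U {2,3,4,5,6}->{3,4,5,6}
Constraint 3 (Z != Y) on D(Z)={2,3,4} D(Y)={2,3,5,7}: no change
Constraint 4 (Y < Z) on D(Y)={2,3,5,7} D(Z)={2,3,4}: Y {2,3,5,7}->{2,3}; Z {2,3,4}->{3,4}
So after all 4 constraints: D(Z) = {3,4}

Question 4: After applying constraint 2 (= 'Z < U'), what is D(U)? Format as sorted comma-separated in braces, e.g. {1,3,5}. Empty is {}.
Answer: {3,4,5,6}

Derivation:
Constraint 1 (Z != U) on D(Z)={2,3,4,6,7} D(U)={2,3,4,5,6}: no change
Constraint 2 (Z < U) on D(Z)={2,3,4,6,7} D(U)={2,3,4,5,6}: Z {2,3,4,6,7}->{2,3,4}; U {2,3,4,5,6}->{3,4,5,6}
So after constraint 2: D(U) = {3,4,5,6}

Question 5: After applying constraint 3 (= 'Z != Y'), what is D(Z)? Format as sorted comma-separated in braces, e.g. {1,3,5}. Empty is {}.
Answer: {2,3,4}

Derivation:
Constraint 1 (Z != U) on D(Z)={2,3,4,6,7} D(U)={2,3,4,5,6}: no change
Constraint 2 (Z < U) on D(Z)={2,3,4,6,7} D(U)={2,3,4,5,6}: Z {2,3,4,6,7}->{2,3,4}; U {2,3,4,5,6}->{3,4,5,6}
Constraint 3 (Z != Y) on D(Z)={2,3,4} D(Y)={2,3,5,7}: no change
So after constraint 3: D(Z) = {2,3,4}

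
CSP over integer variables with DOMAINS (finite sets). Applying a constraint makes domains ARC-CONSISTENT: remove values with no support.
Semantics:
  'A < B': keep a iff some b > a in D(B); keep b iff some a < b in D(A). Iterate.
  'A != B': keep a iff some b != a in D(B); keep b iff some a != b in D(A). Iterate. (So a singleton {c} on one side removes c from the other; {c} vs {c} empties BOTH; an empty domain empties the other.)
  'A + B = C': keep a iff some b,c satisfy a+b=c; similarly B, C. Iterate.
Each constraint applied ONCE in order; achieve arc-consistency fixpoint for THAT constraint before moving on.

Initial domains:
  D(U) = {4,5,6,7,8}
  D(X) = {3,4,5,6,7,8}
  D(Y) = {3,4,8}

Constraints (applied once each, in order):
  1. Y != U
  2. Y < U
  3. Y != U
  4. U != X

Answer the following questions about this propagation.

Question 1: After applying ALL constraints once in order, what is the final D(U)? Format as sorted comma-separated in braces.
Constraint 1 (Y != U) on D(Y)={3,4,8} D(U)={4,5,6,7,8}: no change
Constraint 2 (Y < U) on D(Y)={3,4,8} D(U)={4,5,6,7,8}: Y {3,4,8}->{3,4}
Constraint 3 (Y != U) on D(Y)={3,4} D(U)={4,5,6,7,8}: no change
Constraint 4 (U != X) on D(U)={4,5,6,7,8} D(X)={3,4,5,6,7,8}: no change
So after all 4 constraints: D(U) = {4,5,6,7,8}

Answer: {4,5,6,7,8}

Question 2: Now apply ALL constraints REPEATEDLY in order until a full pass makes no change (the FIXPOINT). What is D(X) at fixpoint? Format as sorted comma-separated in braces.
Answer: {3,4,5,6,7,8}

Derivation:
pass 0 (initial): D(X)={3,4,5,6,7,8}
pass 1: Y {3,4,8}->{3,4}
pass 2: no change
Fixpoint after 2 passes: D(X) = {3,4,5,6,7,8}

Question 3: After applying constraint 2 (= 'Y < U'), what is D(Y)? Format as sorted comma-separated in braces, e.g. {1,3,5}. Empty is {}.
Answer: {3,4}

Derivation:
Constraint 1 (Y != U) on D(Y)={3,4,8} D(U)={4,5,6,7,8}: no change
Constraint 2 (Y < U) on D(Y)={3,4,8} D(U)={4,5,6,7,8}: Y {3,4,8}->{3,4}
So after constraint 2: D(Y) = {3,4}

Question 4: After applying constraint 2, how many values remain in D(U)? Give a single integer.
Answer: 5

Derivation:
Constraint 1 (Y != U) on D(Y)={3,4,8} D(U)={4,5,6,7,8}: no change
Constraint 2 (Y < U) on D(Y)={3,4,8} D(U)={4,5,6,7,8}: Y {3,4,8}->{3,4}
So after constraint 2: D(U)={4,5,6,7,8}, size = 5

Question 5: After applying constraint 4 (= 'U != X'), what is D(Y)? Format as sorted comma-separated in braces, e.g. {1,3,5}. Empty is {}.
Answer: {3,4}

Derivation:
Constraint 1 (Y != U) on D(Y)={3,4,8} D(U)={4,5,6,7,8}: no change
Constraint 2 (Y < U) on D(Y)={3,4,8} D(U)={4,5,6,7,8}: Y {3,4,8}->{3,4}
Constraint 3 (Y != U) on D(Y)={3,4} D(U)={4,5,6,7,8}: no change
Constraint 4 (U != X) on D(U)={4,5,6,7,8} D(X)={3,4,5,6,7,8}: no change
So after constraint 4: D(Y) = {3,4}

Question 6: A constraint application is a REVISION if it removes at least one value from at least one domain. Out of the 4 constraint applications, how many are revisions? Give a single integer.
Answer: 1

Derivation:
Constraint 1 (Y != U) on D(Y)={3,4,8} D(U)={4,5,6,7,8}: no change => not a revision
Constraint 2 (Y < U) on D(Y)={3,4,8} D(U)={4,5,6,7,8}: Y {3,4,8}->{3,4} => REVISION
Constraint 3 (Y != U) on D(Y)={3,4} D(U)={4,5,6,7,8}: no change => not a revision
Constraint 4 (U != X) on D(U)={4,5,6,7,8} D(X)={3,4,5,6,7,8}: no change => not a revision
Total revisions = 1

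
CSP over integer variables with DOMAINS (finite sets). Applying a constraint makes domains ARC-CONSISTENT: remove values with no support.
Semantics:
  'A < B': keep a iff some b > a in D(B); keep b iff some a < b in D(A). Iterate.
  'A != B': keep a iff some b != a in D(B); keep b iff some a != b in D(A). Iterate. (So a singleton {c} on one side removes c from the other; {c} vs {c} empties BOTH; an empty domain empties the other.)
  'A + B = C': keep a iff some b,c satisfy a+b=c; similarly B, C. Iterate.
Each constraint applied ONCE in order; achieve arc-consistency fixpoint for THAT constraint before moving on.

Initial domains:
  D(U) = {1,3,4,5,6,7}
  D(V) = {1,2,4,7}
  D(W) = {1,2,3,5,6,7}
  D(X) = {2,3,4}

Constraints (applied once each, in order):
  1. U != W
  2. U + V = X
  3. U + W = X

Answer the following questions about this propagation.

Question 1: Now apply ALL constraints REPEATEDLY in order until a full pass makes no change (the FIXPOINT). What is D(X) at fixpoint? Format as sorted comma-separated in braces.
pass 0 (initial): D(X)={2,3,4}
pass 1: U {1,3,4,5,6,7}->{1,3}; V {1,2,4,7}->{1,2}; W {1,2,3,5,6,7}->{1,2,3}
pass 2: no change
Fixpoint after 2 passes: D(X) = {2,3,4}

Answer: {2,3,4}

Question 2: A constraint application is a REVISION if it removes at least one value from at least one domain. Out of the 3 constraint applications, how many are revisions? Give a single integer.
Constraint 1 (U != W) on D(U)={1,3,4,5,6,7} D(W)={1,2,3,5,6,7}: no change => not a revision
Constraint 2 (U + V = X) on D(U)={1,3,4,5,6,7} D(V)={1,2,4,7} D(X)={2,3,4}: U {1,3,4,5,6,7}->{1,3}; V {1,2,4,7}->{1,2} => REVISION
Constraint 3 (U + W = X) on D(U)={1,3} D(W)={1,2,3,5,6,7} D(X)={2,3,4}: W {1,2,3,5,6,7}->{1,2,3} => REVISION
Total revisions = 2

Answer: 2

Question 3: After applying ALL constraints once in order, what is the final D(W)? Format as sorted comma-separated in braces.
Answer: {1,2,3}

Derivation:
Constraint 1 (U != W) on D(U)={1,3,4,5,6,7} D(W)={1,2,3,5,6,7}: no change
Constraint 2 (U + V = X) on D(U)={1,3,4,5,6,7} D(V)={1,2,4,7} D(X)={2,3,4}: U {1,3,4,5,6,7}->{1,3}; V {1,2,4,7}->{1,2}
Constraint 3 (U + W = X) on D(U)={1,3} D(W)={1,2,3,5,6,7} D(X)={2,3,4}: W {1,2,3,5,6,7}->{1,2,3}
So after all 3 constraints: D(W) = {1,2,3}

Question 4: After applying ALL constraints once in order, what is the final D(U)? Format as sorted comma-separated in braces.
Constraint 1 (U != W) on D(U)={1,3,4,5,6,7} D(W)={1,2,3,5,6,7}: no change
Constraint 2 (U + V = X) on D(U)={1,3,4,5,6,7} D(V)={1,2,4,7} D(X)={2,3,4}: U {1,3,4,5,6,7}->{1,3}; V {1,2,4,7}->{1,2}
Constraint 3 (U + W = X) on D(U)={1,3} D(W)={1,2,3,5,6,7} D(X)={2,3,4}: W {1,2,3,5,6,7}->{1,2,3}
So after all 3 constraints: D(U) = {1,3}

Answer: {1,3}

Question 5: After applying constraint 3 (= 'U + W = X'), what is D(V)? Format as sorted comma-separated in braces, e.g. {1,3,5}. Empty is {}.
Constraint 1 (U != W) on D(U)={1,3,4,5,6,7} D(W)={1,2,3,5,6,7}: no change
Constraint 2 (U + V = X) on D(U)={1,3,4,5,6,7} D(V)={1,2,4,7} D(X)={2,3,4}: U {1,3,4,5,6,7}->{1,3}; V {1,2,4,7}->{1,2}
Constraint 3 (U + W = X) on D(U)={1,3} D(W)={1,2,3,5,6,7} D(X)={2,3,4}: W {1,2,3,5,6,7}->{1,2,3}
So after constraint 3: D(V) = {1,2}

Answer: {1,2}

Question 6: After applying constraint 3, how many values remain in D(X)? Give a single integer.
Answer: 3

Derivation:
Constraint 1 (U != W) on D(U)={1,3,4,5,6,7} D(W)={1,2,3,5,6,7}: no change
Constraint 2 (U + V = X) on D(U)={1,3,4,5,6,7} D(V)={1,2,4,7} D(X)={2,3,4}: U {1,3,4,5,6,7}->{1,3}; V {1,2,4,7}->{1,2}
Constraint 3 (U + W = X) on D(U)={1,3} D(W)={1,2,3,5,6,7} D(X)={2,3,4}: W {1,2,3,5,6,7}->{1,2,3}
So after constraint 3: D(X)={2,3,4}, size = 3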